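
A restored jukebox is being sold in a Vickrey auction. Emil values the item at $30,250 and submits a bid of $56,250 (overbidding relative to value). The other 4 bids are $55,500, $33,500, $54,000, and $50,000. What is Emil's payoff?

Emil's payoff: -$25,250.

Highest competing bid: $55,500.
Emil's bid $56,250 is the highest overall, so Emil wins and pays the second-highest bid, $55,500.
Payoff = value − price = $30,250 − $55,500 = -$25,250.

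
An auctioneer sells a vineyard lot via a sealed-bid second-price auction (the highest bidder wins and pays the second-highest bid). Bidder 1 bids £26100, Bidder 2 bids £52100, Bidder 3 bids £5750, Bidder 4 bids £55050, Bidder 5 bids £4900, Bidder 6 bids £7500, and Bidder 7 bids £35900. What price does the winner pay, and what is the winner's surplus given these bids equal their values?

Price £52100; surplus £2950.

Sorted high to low: Bidder 4 £55050, then Bidder 2 £52100, then Bidder 7 £35900, then Bidder 1 £26100, then Bidder 6 £7500, then Bidder 3 £5750, then Bidder 5 £4900.
Bidder 4 is the highest bidder, so Bidder 4 wins.
Under the second-price rule, the price is the second-highest bid: £52100.
Surplus = £55050 − £52100 = £2950.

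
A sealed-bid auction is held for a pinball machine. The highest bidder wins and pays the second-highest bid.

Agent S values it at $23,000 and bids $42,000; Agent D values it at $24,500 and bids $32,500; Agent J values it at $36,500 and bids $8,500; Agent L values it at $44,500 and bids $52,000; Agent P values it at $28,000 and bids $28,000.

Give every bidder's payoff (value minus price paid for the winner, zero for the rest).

Agent S $0, Agent D $0, Agent J $0, Agent L $2,500, Agent P $0.

Ranking the bids: Agent L $52,000 > Agent S $42,000 > Agent D $32,500 > Agent P $28,000 > Agent J $8,500.
Agent L has the top bid and wins; the price is the second-highest bid, $42,000.
Agent L's payoff = $44,500 − $42,000 = $2,500. All other bidders lose, so their payoff is 0.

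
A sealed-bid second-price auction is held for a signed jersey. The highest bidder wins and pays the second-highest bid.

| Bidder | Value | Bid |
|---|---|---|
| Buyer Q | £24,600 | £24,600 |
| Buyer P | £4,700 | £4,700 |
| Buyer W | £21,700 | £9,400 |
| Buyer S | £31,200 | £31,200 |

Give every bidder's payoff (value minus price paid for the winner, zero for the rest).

Bids in descending order: Buyer S £31,200 > Buyer Q £24,600 > Buyer W £9,400 > Buyer P £4,700.
Buyer S has the top bid and wins; the price is the second-highest bid, £24,600.
Buyer S's payoff = £31,200 − £24,600 = £6,600. All other bidders lose, so their payoff is 0.

Buyer Q £0, Buyer P £0, Buyer W £0, Buyer S £6,600.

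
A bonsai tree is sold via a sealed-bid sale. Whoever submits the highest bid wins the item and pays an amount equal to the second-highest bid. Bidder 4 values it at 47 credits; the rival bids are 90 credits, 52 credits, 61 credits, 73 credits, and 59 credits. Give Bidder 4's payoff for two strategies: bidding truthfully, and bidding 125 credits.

(a) 0 credits  (b) -43 credits

The highest competing bid is 90 credits.
Bidding truthfully at 47 credits: the top bid is 90 credits (a rival), so Bidder 4 loses. Payoff = 0 credits.
Bidding 125 credits: Bidder 4 has the top bid, wins, and pays the second-highest bid 90 credits. Payoff = 47 credits − 90 credits = -43 credits.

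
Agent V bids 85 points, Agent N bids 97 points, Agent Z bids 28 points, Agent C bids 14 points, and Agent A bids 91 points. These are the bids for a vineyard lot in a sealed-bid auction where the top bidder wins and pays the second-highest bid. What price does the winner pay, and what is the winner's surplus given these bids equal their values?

Ranking the bids: Agent N 97 points, then Agent A 91 points, then Agent V 85 points, then Agent Z 28 points, then Agent C 14 points.
Agent N is the highest bidder, so Agent N wins.
Under the second-price rule, the price is the second-highest bid: 91 points.
Surplus = 97 points − 91 points = 6 points.

The winner pays 91 points for a surplus of 6 points.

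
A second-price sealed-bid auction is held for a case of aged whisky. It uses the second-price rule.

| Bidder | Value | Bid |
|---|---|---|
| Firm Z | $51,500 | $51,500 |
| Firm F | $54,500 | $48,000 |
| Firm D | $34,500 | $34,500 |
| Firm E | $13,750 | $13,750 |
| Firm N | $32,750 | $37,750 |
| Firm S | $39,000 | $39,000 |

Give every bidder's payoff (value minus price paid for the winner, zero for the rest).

Payoffs: Firm Z $3,500, Firm F $0, Firm D $0, Firm E $0, Firm N $0, Firm S $0.

Sorted high to low: Firm Z $51,500, then Firm F $48,000, then Firm S $39,000, then Firm N $37,750, then Firm D $34,500, then Firm E $13,750.
Firm Z has the top bid and wins; the price is the second-highest bid, $48,000.
Firm Z's payoff = $51,500 − $48,000 = $3,500. All other bidders lose, so their payoff is 0.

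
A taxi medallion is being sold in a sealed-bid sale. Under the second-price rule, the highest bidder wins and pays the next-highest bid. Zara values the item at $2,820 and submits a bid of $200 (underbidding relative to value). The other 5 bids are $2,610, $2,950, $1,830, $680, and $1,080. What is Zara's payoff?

Highest competing bid: $2,950.
Zara's bid $200 is not the highest, so Zara loses, pays nothing, and earns zero payoff.

$0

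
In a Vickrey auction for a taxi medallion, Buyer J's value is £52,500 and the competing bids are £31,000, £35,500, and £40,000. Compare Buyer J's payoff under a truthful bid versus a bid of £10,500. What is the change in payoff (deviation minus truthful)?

The highest competing bid is £40,000.
Bidding truthfully at £52,500: Buyer J has the top bid, wins, and pays the second-highest bid £40,000. Payoff = £52,500 − £40,000 = £12,500.
Bidding £10,500: the top bid is £40,000 (a rival), so Buyer J loses. Payoff = £0.
Change = £0 − £12,500 = -£12,500.
This is the dominant-strategy logic: truthful bidding weakly beats any alternative.

Change in payoff: -£12,500.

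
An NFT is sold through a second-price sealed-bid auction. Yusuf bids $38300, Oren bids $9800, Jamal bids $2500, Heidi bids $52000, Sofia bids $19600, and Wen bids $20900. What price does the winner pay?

Ordered from highest: Heidi $52000; Yusuf $38300; Wen $20900; Sofia $19600; Oren $9800; Jamal $2500.
Heidi has the highest bid, so Heidi wins.
The second-highest bid is $38300, so that is what Heidi pays.

$38300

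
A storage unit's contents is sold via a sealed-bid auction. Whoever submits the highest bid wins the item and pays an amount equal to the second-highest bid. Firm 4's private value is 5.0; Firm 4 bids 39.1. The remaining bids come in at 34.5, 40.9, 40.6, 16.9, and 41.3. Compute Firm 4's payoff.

Highest competing bid: 41.3.
Firm 4's bid 39.1 is not the highest, so Firm 4 loses, pays nothing, and earns zero payoff.

0.0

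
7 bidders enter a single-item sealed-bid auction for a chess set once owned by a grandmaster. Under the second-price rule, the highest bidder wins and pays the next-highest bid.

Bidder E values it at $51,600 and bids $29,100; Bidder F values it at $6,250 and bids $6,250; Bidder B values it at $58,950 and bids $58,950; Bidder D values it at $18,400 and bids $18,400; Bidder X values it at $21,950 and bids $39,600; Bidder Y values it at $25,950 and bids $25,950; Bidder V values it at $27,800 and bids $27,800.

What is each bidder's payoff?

Bids in descending order: Bidder B $58,950, then Bidder X $39,600, then Bidder E $29,100, then Bidder V $27,800, then Bidder Y $25,950, then Bidder D $18,400, then Bidder F $6,250.
Bidder B has the top bid and wins; the price is the second-highest bid, $39,600.
Bidder B's payoff = $58,950 − $39,600 = $19,350. All other bidders lose, so their payoff is 0.

Payoffs: Bidder E $0, Bidder F $0, Bidder B $19,350, Bidder D $0, Bidder X $0, Bidder Y $0, Bidder V $0.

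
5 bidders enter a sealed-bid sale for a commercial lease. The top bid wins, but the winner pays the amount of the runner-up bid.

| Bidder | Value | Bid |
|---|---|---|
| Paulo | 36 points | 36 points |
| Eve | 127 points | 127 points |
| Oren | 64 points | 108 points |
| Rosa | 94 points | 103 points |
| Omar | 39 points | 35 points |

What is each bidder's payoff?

Paulo 0 points, Eve 19 points, Oren 0 points, Rosa 0 points, Omar 0 points.

Ordered from highest: Eve 127 points, then Oren 108 points, then Rosa 103 points, then Paulo 36 points, then Omar 35 points.
Eve has the top bid and wins; the price is the second-highest bid, 108 points.
Eve's payoff = 127 points − 108 points = 19 points. All other bidders lose, so their payoff is 0.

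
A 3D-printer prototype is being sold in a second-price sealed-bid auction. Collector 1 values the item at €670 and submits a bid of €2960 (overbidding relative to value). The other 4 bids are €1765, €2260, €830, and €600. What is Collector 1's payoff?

Highest competing bid: €2260.
Collector 1's bid €2960 is the highest overall, so Collector 1 wins and pays the second-highest bid, €2260.
Payoff = value − price = €670 − €2260 = -€1590.

Payoff = -€1590.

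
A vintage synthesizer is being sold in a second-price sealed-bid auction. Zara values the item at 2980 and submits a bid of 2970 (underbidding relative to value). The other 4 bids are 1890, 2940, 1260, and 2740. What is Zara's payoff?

40

Highest competing bid: 2940.
Zara's bid 2970 is the highest overall, so Zara wins and pays the second-highest bid, 2940.
Payoff = value − price = 2980 − 2940 = 40.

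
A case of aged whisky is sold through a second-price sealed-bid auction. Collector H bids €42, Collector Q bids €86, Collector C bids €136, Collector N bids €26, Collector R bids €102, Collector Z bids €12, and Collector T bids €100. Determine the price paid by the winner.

Ordered from highest: Collector C €136, then Collector R €102, then Collector T €100, then Collector Q €86, then Collector H €42, then Collector N €26, then Collector Z €12.
Collector C has the highest bid, so Collector C wins.
The second-highest bid is €102, so that is what Collector C pays.

€102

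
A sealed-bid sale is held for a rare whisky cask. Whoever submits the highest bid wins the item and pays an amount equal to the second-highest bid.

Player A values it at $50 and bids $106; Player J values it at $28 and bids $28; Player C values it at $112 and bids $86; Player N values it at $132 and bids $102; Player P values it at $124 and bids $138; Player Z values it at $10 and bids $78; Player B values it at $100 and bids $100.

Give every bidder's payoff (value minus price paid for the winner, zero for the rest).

Ordered from highest: Player P $138, then Player A $106, then Player N $102, then Player B $100, then Player C $86, then Player Z $78, then Player J $28.
Player P has the top bid and wins; the price is the second-highest bid, $106.
Player P's payoff = $124 − $106 = $18. All other bidders lose, so their payoff is 0.

Payoffs: Player A $0, Player J $0, Player C $0, Player N $0, Player P $18, Player Z $0, Player B $0.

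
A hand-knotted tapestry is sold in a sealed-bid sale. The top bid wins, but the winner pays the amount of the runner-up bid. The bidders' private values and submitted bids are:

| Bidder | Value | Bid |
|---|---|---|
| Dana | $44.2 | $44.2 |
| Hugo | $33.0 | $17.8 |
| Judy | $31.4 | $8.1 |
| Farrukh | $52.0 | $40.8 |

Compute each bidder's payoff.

Dana $3.4, Hugo $0.0, Judy $0.0, Farrukh $0.0.

Bids in descending order: Dana $44.2, then Farrukh $40.8, then Hugo $17.8, then Judy $8.1.
Dana has the top bid and wins; the price is the second-highest bid, $40.8.
Dana's payoff = $44.2 − $40.8 = $3.4. All other bidders lose, so their payoff is 0.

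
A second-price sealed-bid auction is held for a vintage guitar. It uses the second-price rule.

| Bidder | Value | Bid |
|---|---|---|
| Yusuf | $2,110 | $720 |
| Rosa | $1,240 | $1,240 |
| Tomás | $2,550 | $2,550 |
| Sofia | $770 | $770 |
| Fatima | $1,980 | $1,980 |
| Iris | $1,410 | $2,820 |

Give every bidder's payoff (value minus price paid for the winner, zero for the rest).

Ranking the bids: Iris $2,820, then Tomás $2,550, then Fatima $1,980, then Rosa $1,240, then Sofia $770, then Yusuf $720.
Iris has the top bid and wins; the price is the second-highest bid, $2,550.
Iris's payoff = $1,410 − $2,550 = -$1,140. All other bidders lose, so their payoff is 0.

Payoffs: Yusuf $0, Rosa $0, Tomás $0, Sofia $0, Fatima $0, Iris -$1,140.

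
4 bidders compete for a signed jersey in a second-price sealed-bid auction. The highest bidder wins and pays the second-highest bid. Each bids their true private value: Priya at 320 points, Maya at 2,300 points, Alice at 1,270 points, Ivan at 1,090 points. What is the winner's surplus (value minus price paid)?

Surplus = 1,030 points.

Sorted high to low: Maya 2,300 points, then Alice 1,270 points, then Ivan 1,090 points, then Priya 320 points.
Maya wins with the top bid and pays the second-highest, 1,270 points.
Surplus = 2,300 points − 1,270 points = 1,030 points.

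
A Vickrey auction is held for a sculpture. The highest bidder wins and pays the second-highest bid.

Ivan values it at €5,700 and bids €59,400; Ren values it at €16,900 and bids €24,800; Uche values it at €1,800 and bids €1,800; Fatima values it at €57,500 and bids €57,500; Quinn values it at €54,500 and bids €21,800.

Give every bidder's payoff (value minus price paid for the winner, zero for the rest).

Ivan -€51,800, Ren €0, Uche €0, Fatima €0, Quinn €0.

Bids in descending order: Ivan €59,400 > Fatima €57,500 > Ren €24,800 > Quinn €21,800 > Uche €1,800.
Ivan has the top bid and wins; the price is the second-highest bid, €57,500.
Ivan's payoff = €5,700 − €57,500 = -€51,800. All other bidders lose, so their payoff is 0.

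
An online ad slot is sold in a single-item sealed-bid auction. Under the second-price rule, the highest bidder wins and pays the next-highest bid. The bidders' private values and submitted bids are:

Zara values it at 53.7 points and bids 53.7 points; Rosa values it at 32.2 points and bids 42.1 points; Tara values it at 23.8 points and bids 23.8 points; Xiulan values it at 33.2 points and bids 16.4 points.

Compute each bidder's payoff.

Payoffs: Zara 11.6 points, Rosa 0.0 points, Tara 0.0 points, Xiulan 0.0 points.

Sorted high to low: Zara 53.7 points, then Rosa 42.1 points, then Tara 23.8 points, then Xiulan 16.4 points.
Zara has the top bid and wins; the price is the second-highest bid, 42.1 points.
Zara's payoff = 53.7 points − 42.1 points = 11.6 points. All other bidders lose, so their payoff is 0.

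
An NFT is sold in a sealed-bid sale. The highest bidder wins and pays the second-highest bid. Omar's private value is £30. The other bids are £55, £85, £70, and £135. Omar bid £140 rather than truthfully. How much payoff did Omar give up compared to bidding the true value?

Payoff forgone: £105.

The highest competing bid is £135.
Bidding truthfully at £30: the top bid is £135 (a rival), so Omar loses. Payoff = £0.
Bidding £140: Omar has the top bid, wins, and pays the second-highest bid £135. Payoff = £30 − £135 = -£105.
Regret = truthful payoff − actual payoff = £0 − -£105 = £105.
Deviating from a truthful bid can only lose payoff in a second-price auction — never gain.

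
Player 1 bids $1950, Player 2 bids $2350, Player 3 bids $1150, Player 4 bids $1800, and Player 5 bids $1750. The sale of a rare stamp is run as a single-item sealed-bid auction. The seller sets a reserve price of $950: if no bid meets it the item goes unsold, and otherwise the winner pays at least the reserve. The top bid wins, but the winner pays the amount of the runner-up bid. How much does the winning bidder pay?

Price paid: $1950.

Ranking the bids: Player 2 $2350 > Player 1 $1950 > Player 4 $1800 > Player 5 $1750 > Player 3 $1150.
Player 2 has the highest bid, so Player 2 wins.
The second-highest bid is $1950, which exceeds the reserve, so that sets the price.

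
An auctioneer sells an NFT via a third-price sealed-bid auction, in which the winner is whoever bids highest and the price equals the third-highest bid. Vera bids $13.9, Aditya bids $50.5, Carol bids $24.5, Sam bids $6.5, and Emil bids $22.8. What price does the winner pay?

The winner pays $22.8.

Sorted high to low: Aditya $50.5, then Carol $24.5, then Emil $22.8, then Vera $13.9, then Sam $6.5.
Aditya is the highest bidder, so Aditya wins.
Under the third-price rule, the price is the third-highest bid: $22.8.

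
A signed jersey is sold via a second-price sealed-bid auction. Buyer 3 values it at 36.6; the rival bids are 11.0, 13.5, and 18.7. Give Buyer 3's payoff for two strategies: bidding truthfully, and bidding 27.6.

Truthful: 17.9; alternative: 17.9.

The highest competing bid is 18.7.
Bidding truthfully at 36.6: Buyer 3 has the top bid, wins, and pays the second-highest bid 18.7. Payoff = 36.6 − 18.7 = 17.9.
Bidding 27.6: Buyer 3 has the top bid, wins, and pays the second-highest bid 18.7. Payoff = 36.6 − 18.7 = 17.9.
The bid only affects whether you win, not the price — here both bids land on the same side of the top rival bid, so the deviation is payoff-neutral.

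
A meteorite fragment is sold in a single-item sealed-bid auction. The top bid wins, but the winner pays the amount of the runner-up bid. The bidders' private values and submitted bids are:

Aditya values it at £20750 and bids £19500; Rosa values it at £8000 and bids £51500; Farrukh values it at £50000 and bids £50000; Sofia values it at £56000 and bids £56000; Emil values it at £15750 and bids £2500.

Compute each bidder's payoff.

Payoffs: Aditya £0, Rosa £0, Farrukh £0, Sofia £4500, Emil £0.

Sorted high to low: Sofia £56000, then Rosa £51500, then Farrukh £50000, then Aditya £19500, then Emil £2500.
Sofia has the top bid and wins; the price is the second-highest bid, £51500.
Sofia's payoff = £56000 − £51500 = £4500. All other bidders lose, so their payoff is 0.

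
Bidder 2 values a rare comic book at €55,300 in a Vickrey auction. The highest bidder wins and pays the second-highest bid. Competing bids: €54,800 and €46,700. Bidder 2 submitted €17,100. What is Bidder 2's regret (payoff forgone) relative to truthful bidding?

Regret: €500.

The highest competing bid is €54,800.
Bidding truthfully at €55,300: Bidder 2 has the top bid, wins, and pays the second-highest bid €54,800. Payoff = €55,300 − €54,800 = €500.
Bidding €17,100: the top bid is €54,800 (a rival), so Bidder 2 loses. Payoff = €0.
Regret = truthful payoff − actual payoff = €500 − €0 = €500.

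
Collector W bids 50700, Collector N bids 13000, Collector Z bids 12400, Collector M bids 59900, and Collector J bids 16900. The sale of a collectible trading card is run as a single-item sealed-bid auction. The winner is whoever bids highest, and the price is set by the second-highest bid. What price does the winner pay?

50700

Ordered from highest: Collector M 59900 > Collector W 50700 > Collector J 16900 > Collector N 13000 > Collector Z 12400.
Collector M has the highest bid, so Collector M wins.
The second-highest bid is 50700, so that is what Collector M pays.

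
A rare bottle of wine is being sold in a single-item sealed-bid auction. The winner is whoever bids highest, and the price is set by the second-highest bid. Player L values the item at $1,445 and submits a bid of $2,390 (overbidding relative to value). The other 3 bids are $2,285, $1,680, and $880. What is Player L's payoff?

Payoff = -$840.

Highest competing bid: $2,285.
Player L's bid $2,390 is the highest overall, so Player L wins and pays the second-highest bid, $2,285.
Payoff = value − price = $1,445 − $2,285 = -$840.
Overbidding won the item at a price above value — truthful bidding would have avoided this loss.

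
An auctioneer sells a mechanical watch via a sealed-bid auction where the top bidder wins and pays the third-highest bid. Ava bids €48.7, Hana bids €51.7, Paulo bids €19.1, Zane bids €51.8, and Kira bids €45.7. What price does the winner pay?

Sorted high to low: Zane €51.8; Hana €51.7; Ava €48.7; Kira €45.7; Paulo €19.1.
Zane is the highest bidder, so Zane wins.
Under the third-price rule, the price is the third-highest bid: €48.7.

€48.7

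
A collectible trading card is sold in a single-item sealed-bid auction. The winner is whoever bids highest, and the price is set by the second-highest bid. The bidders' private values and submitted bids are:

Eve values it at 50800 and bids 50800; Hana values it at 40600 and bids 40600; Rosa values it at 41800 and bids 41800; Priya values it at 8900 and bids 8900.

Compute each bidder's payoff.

Payoffs: Eve 9000, Hana 0, Rosa 0, Priya 0.

Sorted high to low: Eve 50800 > Rosa 41800 > Hana 40600 > Priya 8900.
Eve has the top bid and wins; the price is the second-highest bid, 41800.
Eve's payoff = 50800 − 41800 = 9000. All other bidders lose, so their payoff is 0.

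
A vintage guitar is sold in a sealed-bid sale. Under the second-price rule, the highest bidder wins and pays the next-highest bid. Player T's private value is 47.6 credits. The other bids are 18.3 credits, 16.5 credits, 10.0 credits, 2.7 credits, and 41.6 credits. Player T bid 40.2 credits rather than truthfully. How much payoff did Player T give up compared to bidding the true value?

The highest competing bid is 41.6 credits.
Bidding truthfully at 47.6 credits: Player T has the top bid, wins, and pays the second-highest bid 41.6 credits. Payoff = 47.6 credits − 41.6 credits = 6.0 credits.
Bidding 40.2 credits: the top bid is 41.6 credits (a rival), so Player T loses. Payoff = 0.0 credits.
Regret = truthful payoff − actual payoff = 6.0 credits − 0.0 credits = 6.0 credits.

Regret: 6.0 credits.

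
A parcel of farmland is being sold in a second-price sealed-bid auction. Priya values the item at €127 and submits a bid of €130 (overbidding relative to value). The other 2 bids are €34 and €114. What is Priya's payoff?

Highest competing bid: €114.
Priya's bid €130 is the highest overall, so Priya wins and pays the second-highest bid, €114.
Payoff = value − price = €127 − €114 = €13.

Priya's payoff: €13.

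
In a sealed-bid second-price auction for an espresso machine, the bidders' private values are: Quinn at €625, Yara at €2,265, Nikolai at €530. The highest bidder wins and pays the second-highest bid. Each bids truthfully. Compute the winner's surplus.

Bids in descending order: Yara €2,265; Quinn €625; Nikolai €530.
Yara wins with the top bid and pays the second-highest, €625.
Surplus = €2,265 − €625 = €1,640.

Surplus = €1,640.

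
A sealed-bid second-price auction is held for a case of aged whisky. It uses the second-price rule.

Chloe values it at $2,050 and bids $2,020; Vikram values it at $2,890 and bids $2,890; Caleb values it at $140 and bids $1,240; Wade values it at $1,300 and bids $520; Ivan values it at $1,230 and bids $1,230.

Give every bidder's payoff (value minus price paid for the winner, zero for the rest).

Bids in descending order: Vikram $2,890; Chloe $2,020; Caleb $1,240; Ivan $1,230; Wade $520.
Vikram has the top bid and wins; the price is the second-highest bid, $2,020.
Vikram's payoff = $2,890 − $2,020 = $870. All other bidders lose, so their payoff is 0.

Chloe $0, Vikram $870, Caleb $0, Wade $0, Ivan $0.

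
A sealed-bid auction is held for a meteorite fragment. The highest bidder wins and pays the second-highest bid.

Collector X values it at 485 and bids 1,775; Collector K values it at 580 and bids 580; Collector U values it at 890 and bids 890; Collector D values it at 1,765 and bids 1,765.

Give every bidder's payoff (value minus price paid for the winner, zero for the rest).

Sorted high to low: Collector X 1,775 > Collector D 1,765 > Collector U 890 > Collector K 580.
Collector X has the top bid and wins; the price is the second-highest bid, 1,765.
Collector X's payoff = 485 − 1,765 = -1,280. All other bidders lose, so their payoff is 0.

Collector X -1,280, Collector K 0, Collector U 0, Collector D 0.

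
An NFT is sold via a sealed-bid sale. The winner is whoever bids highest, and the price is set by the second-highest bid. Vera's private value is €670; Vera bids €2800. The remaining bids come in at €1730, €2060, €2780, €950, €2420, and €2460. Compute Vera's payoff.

Highest competing bid: €2780.
Vera's bid €2800 is the highest overall, so Vera wins and pays the second-highest bid, €2780.
Payoff = value − price = €670 − €2780 = -€2110.

Payoff = -€2110.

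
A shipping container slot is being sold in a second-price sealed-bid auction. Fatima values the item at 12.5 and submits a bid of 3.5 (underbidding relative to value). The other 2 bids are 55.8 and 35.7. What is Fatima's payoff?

Payoff = 0.0.

Highest competing bid: 55.8.
Fatima's bid 3.5 is not the highest, so Fatima loses, pays nothing, and earns zero payoff.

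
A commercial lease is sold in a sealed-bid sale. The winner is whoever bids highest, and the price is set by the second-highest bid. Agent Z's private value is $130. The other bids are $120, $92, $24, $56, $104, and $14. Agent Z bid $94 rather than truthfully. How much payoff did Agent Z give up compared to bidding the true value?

Payoff forgone: $10.

The highest competing bid is $120.
Bidding truthfully at $130: Agent Z has the top bid, wins, and pays the second-highest bid $120. Payoff = $130 − $120 = $10.
Bidding $94: the top bid is $120 (a rival), so Agent Z loses. Payoff = $0.
Regret = truthful payoff − actual payoff = $10 − $0 = $10.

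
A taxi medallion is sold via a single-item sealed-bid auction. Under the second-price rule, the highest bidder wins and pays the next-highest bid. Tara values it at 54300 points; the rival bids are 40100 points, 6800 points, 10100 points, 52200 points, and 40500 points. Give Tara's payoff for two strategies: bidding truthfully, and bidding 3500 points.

(a) 2100 points  (b) 0 points

The highest competing bid is 52200 points.
Bidding truthfully at 54300 points: Tara has the top bid, wins, and pays the second-highest bid 52200 points. Payoff = 54300 points − 52200 points = 2100 points.
Bidding 3500 points: the top bid is 52200 points (a rival), so Tara loses. Payoff = 0 points.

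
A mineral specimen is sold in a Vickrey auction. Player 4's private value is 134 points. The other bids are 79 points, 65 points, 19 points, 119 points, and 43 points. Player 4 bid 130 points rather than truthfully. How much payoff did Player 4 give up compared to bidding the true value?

The highest competing bid is 119 points.
Bidding truthfully at 134 points: Player 4 has the top bid, wins, and pays the second-highest bid 119 points. Payoff = 134 points − 119 points = 15 points.
Bidding 130 points: Player 4 has the top bid, wins, and pays the second-highest bid 119 points. Payoff = 134 points − 119 points = 15 points.
Regret = truthful payoff − actual payoff = 15 points − 15 points = 0 points.
The bid only affects whether you win, not the price — here both bids land on the same side of the top rival bid, so the deviation is payoff-neutral.

Regret: 0 points.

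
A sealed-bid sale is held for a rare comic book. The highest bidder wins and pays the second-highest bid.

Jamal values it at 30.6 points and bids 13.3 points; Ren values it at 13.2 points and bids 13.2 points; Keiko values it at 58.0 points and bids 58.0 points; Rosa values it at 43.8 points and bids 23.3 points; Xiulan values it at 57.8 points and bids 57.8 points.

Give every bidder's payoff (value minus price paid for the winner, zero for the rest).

Ranking the bids: Keiko 58.0 points; Xiulan 57.8 points; Rosa 23.3 points; Jamal 13.3 points; Ren 13.2 points.
Keiko has the top bid and wins; the price is the second-highest bid, 57.8 points.
Keiko's payoff = 58.0 points − 57.8 points = 0.2 points. All other bidders lose, so their payoff is 0.

Payoffs: Jamal 0.0 points, Ren 0.0 points, Keiko 0.2 points, Rosa 0.0 points, Xiulan 0.0 points.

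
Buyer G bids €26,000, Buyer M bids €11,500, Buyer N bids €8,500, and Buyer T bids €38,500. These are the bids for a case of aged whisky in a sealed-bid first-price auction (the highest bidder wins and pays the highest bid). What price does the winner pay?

Ordered from highest: Buyer T €38,500; Buyer G €26,000; Buyer M €11,500; Buyer N €8,500.
Buyer T is the highest bidder, so Buyer T wins.
Under the first-price rule, the price is the highest bid: €38,500.

The winner pays €38,500.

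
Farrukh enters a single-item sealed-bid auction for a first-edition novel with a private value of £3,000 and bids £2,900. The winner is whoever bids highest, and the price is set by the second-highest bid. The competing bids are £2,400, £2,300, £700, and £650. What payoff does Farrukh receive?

Payoff = £600.

Highest competing bid: £2,400.
Farrukh's bid £2,900 is the highest overall, so Farrukh wins and pays the second-highest bid, £2,400.
Payoff = value − price = £3,000 − £2,400 = £600.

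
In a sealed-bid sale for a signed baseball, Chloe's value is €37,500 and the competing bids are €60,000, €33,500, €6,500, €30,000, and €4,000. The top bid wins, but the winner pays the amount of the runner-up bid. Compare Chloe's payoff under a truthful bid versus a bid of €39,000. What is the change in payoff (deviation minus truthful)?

The highest competing bid is €60,000.
Bidding truthfully at €37,500: the top bid is €60,000 (a rival), so Chloe loses. Payoff = €0.
Bidding €39,000: the top bid is €60,000 (a rival), so Chloe loses. Payoff = €0.
Change = €0 − €0 = €0.

€0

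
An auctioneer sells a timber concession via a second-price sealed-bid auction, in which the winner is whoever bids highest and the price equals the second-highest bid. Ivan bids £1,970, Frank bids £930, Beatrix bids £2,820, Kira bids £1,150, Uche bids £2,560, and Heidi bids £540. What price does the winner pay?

£2,560

Ordered from highest: Beatrix £2,820 > Uche £2,560 > Ivan £1,970 > Kira £1,150 > Frank £930 > Heidi £540.
Beatrix is the highest bidder, so Beatrix wins.
Under the second-price rule, the price is the second-highest bid: £2,560.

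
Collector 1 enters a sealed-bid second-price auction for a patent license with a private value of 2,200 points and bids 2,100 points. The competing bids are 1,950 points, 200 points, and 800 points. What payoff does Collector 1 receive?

Highest competing bid: 1,950 points.
Collector 1's bid 2,100 points is the highest overall, so Collector 1 wins and pays the second-highest bid, 1,950 points.
Payoff = value − price = 2,200 points − 1,950 points = 250 points.

The bidder's payoff: 250 points.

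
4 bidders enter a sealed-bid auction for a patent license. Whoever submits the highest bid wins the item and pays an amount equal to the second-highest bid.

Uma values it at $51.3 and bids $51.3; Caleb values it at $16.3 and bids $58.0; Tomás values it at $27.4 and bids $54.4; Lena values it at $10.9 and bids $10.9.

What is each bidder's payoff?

Payoffs: Uma $0.0, Caleb -$38.1, Tomás $0.0, Lena $0.0.

Ordered from highest: Caleb $58.0, then Tomás $54.4, then Uma $51.3, then Lena $10.9.
Caleb has the top bid and wins; the price is the second-highest bid, $54.4.
Caleb's payoff = $16.3 − $54.4 = -$38.1. All other bidders lose, so their payoff is 0.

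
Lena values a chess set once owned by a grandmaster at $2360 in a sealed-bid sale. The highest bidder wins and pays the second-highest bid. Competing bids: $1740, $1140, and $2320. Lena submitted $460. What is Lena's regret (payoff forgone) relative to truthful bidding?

The highest competing bid is $2320.
Bidding truthfully at $2360: Lena has the top bid, wins, and pays the second-highest bid $2320. Payoff = $2360 − $2320 = $40.
Bidding $460: the top bid is $2320 (a rival), so Lena loses. Payoff = $0.
Regret = truthful payoff − actual payoff = $40 − $0 = $40.

Regret: $40.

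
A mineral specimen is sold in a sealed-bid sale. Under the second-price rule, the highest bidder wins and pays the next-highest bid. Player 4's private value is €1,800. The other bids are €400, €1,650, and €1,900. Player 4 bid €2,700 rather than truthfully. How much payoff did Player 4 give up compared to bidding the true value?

Regret: €100.

The highest competing bid is €1,900.
Bidding truthfully at €1,800: the top bid is €1,900 (a rival), so Player 4 loses. Payoff = €0.
Bidding €2,700: Player 4 has the top bid, wins, and pays the second-highest bid €1,900. Payoff = €1,800 − €1,900 = -€100.
Regret = truthful payoff − actual payoff = €0 − -€100 = €100.
Deviating from a truthful bid can only lose payoff in a second-price auction — never gain.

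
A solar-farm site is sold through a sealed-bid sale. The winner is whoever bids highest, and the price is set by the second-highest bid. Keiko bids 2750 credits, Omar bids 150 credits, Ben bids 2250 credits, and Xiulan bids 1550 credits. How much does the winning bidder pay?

Price paid: 2250 credits.

Ranking the bids: Keiko 2750 credits > Ben 2250 credits > Xiulan 1550 credits > Omar 150 credits.
Keiko has the highest bid, so Keiko wins.
The second-highest bid is 2250 credits, so that is what Keiko pays.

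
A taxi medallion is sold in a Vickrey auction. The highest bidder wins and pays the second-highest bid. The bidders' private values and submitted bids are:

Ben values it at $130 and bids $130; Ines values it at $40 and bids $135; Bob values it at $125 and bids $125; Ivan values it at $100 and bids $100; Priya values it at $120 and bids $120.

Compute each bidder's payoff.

Sorted high to low: Ines $135; Ben $130; Bob $125; Priya $120; Ivan $100.
Ines has the top bid and wins; the price is the second-highest bid, $130.
Ines's payoff = $40 − $130 = -$90. All other bidders lose, so their payoff is 0.

Ben $0, Ines -$90, Bob $0, Ivan $0, Priya $0.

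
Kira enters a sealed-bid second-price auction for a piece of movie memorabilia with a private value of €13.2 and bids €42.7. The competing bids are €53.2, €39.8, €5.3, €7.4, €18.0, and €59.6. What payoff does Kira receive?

€0.0

Highest competing bid: €59.6.
Kira's bid €42.7 is not the highest, so Kira loses, pays nothing, and earns zero payoff.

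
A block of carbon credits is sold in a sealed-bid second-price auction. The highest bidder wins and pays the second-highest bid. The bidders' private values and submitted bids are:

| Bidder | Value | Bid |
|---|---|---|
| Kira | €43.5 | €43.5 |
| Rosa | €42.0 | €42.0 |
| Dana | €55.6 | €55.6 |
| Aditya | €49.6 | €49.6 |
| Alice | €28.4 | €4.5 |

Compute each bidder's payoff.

Ordered from highest: Dana €55.6; Aditya €49.6; Kira €43.5; Rosa €42.0; Alice €4.5.
Dana has the top bid and wins; the price is the second-highest bid, €49.6.
Dana's payoff = €55.6 − €49.6 = €6.0. All other bidders lose, so their payoff is 0.

Payoffs: Kira €0.0, Rosa €0.0, Dana €6.0, Aditya €0.0, Alice €0.0.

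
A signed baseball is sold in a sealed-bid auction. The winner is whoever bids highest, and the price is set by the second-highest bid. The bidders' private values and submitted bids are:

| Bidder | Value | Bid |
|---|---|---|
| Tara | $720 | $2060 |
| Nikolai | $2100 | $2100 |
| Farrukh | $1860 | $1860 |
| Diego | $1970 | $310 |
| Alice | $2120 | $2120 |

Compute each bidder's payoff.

Ranking the bids: Alice $2120 > Nikolai $2100 > Tara $2060 > Farrukh $1860 > Diego $310.
Alice has the top bid and wins; the price is the second-highest bid, $2100.
Alice's payoff = $2120 − $2100 = $20. All other bidders lose, so their payoff is 0.

Tara $0, Nikolai $0, Farrukh $0, Diego $0, Alice $20.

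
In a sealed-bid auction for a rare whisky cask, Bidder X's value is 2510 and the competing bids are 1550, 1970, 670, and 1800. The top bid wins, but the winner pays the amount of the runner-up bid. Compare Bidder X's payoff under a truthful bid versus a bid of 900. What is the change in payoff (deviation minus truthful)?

The highest competing bid is 1970.
Bidding truthfully at 2510: Bidder X has the top bid, wins, and pays the second-highest bid 1970. Payoff = 2510 − 1970 = 540.
Bidding 900: the top bid is 1970 (a rival), so Bidder X loses. Payoff = 0.
Change = 0 − 540 = -540.
This is the dominant-strategy logic: truthful bidding weakly beats any alternative.

-540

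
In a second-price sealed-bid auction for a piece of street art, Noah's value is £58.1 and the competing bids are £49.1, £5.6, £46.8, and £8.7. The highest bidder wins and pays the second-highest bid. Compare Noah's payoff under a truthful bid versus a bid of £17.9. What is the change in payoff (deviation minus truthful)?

The highest competing bid is £49.1.
Bidding truthfully at £58.1: Noah has the top bid, wins, and pays the second-highest bid £49.1. Payoff = £58.1 − £49.1 = £9.0.
Bidding £17.9: the top bid is £49.1 (a rival), so Noah loses. Payoff = £0.0.
Change = £0.0 − £9.0 = -£9.0.
Deviating from a truthful bid can only lose payoff in a second-price auction — never gain.

Change in payoff: -£9.0.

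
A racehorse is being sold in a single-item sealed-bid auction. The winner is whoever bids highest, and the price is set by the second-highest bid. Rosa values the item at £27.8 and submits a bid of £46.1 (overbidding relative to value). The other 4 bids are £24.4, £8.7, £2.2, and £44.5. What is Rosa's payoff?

-£16.7

Highest competing bid: £44.5.
Rosa's bid £46.1 is the highest overall, so Rosa wins and pays the second-highest bid, £44.5.
Payoff = value − price = £27.8 − £44.5 = -£16.7.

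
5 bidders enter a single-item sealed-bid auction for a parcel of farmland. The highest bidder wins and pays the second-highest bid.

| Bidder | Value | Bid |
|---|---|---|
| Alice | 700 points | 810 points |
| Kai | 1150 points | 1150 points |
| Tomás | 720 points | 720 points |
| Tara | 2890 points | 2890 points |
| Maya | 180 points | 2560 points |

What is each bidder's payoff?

Payoffs: Alice 0 points, Kai 0 points, Tomás 0 points, Tara 330 points, Maya 0 points.

Ordered from highest: Tara 2890 points > Maya 2560 points > Kai 1150 points > Alice 810 points > Tomás 720 points.
Tara has the top bid and wins; the price is the second-highest bid, 2560 points.
Tara's payoff = 2890 points − 2560 points = 330 points. All other bidders lose, so their payoff is 0.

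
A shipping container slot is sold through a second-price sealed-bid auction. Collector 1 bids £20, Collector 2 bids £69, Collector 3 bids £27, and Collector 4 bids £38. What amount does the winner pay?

Ranking the bids: Collector 2 £69 > Collector 4 £38 > Collector 3 £27 > Collector 1 £20.
Collector 2 has the highest bid, so Collector 2 wins.
The second-highest bid is £38, so that is what Collector 2 pays.

Price paid: £38.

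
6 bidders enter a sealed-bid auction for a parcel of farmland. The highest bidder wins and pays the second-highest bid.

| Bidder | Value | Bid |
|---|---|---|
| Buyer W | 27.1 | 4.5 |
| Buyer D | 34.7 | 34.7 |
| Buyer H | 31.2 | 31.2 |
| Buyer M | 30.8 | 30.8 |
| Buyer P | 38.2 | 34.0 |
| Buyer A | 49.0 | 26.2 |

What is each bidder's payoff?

Payoffs: Buyer W 0.0, Buyer D 0.7, Buyer H 0.0, Buyer M 0.0, Buyer P 0.0, Buyer A 0.0.

Sorted high to low: Buyer D 34.7 > Buyer P 34.0 > Buyer H 31.2 > Buyer M 30.8 > Buyer A 26.2 > Buyer W 4.5.
Buyer D has the top bid and wins; the price is the second-highest bid, 34.0.
Buyer D's payoff = 34.7 − 34.0 = 0.7. All other bidders lose, so their payoff is 0.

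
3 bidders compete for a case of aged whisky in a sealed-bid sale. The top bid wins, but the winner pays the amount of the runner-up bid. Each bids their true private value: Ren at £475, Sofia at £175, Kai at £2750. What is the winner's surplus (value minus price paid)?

Sorted high to low: Kai £2750 > Ren £475 > Sofia £175.
Kai wins with the top bid and pays the second-highest, £475.
Surplus = £2750 − £475 = £2275.

Winner's surplus: £2275.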